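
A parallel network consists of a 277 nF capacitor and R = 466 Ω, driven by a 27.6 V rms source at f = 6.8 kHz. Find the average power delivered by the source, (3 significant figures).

ω = 2πf = 42730 rad/s
X_C = 1/(ωC) = 84.5 Ω
Parallel: admittances add. Y = 1/R + jωC
Y = (0.00215 + j0.0118) S
|Y| = 0.0120 S → |Z| = 1/|Y| = 83.1 Ω, ∠Z = −∠Y = -79.7°
I = V/|Z| = 332 mA
P = VI cos φ = 27.6 × 0.332 × cos(-79.7°) = 1.63 W

1.63 W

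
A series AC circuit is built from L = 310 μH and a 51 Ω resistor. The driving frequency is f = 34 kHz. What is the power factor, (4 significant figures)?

0.6101

ω = 2πf = 213600 rad/s
X_L = ωL = 66.22 Ω
Z = 51.00 + j66.22 Ω
|Z| = √(51.00² + 66.22²) = 83.59 Ω
∠Z = arctan(66.22/51.00) = 52.40°
cos φ = cos(52.40°) = 0.6101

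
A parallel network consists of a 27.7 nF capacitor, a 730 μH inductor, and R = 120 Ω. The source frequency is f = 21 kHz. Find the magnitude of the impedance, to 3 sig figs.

ω = 2πf = 131900 rad/s
X_L = ωL = 96.3 Ω
X_C = 1/(ωC) = 274 Ω
Parallel: admittances add. Y = 1/R + 1/(jωL) + jωC
Y = (0.00833 − j0.00673) S
|Y| = 0.0107 S → |Z| = 1/|Y| = 93.4 Ω, ∠Z = −∠Y = 38.9°

93.4 Ω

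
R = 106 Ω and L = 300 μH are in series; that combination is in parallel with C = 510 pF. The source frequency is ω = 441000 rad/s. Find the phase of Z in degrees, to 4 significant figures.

49.89°

X_L = ωL = 132.3 Ω
X_C = 1/(ωC) = 4446 Ω
Branch 1 (R+jX_L): Z₁ = 106.0 + j132.3 Ω, |Z₁| = 169.5 Ω
Branch 2 (−jX_C): Z₂ = −j4446 Ω
Parallel: Z = Z₁Z₂/(Z₁+Z₂), |Z| = 174.7 Ω, ∠Z = 49.89°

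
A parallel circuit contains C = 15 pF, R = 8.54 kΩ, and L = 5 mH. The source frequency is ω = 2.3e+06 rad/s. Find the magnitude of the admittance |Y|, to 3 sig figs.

X_L = ωL = 11500 Ω
X_C = 1/(ωC) = 29000 Ω
Parallel: admittances add. Y = 1/R + 1/(jωL) + jωC
Y = (0.000117 − j5.25e-05) S
|Y| = 0.000128 S → |Z| = 1/|Y| = 7790 Ω, ∠Z = −∠Y = 24.1°

128 μS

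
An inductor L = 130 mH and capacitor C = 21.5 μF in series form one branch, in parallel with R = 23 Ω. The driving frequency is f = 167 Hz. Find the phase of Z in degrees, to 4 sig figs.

14.02°

ω = 2πf = 1049 rad/s
X_L = ωL = 136.4 Ω
X_C = 1/(ωC) = 44.33 Ω
Branch 1: Z₁ = R = 23.00 Ω
Branch 2 (series LC): Z₂ = j(X_L − X_C) = j92.08 Ω
Parallel: Z = Z₁Z₂/(Z₁+Z₂), |Z| = 22.31 Ω, ∠Z = 14.02°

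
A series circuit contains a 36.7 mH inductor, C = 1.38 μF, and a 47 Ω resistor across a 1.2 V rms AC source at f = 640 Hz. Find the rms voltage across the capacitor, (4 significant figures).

ω = 2πf = 4021 rad/s
X_L = ωL = 147.6 Ω
X_C = 1/(ωC) = 180.2 Ω
Net reactance X = X_L − X_C = -32.62 Ω
Z = 47.00 − j32.62 Ω
|Z| = √(47.00² + 32.62²) = 57.21 Ω
I = V/|Z| = 20.97 mA
V_C = I·|Z_C| = 0.02097 × 180.2 = 3.780 V

3.780 V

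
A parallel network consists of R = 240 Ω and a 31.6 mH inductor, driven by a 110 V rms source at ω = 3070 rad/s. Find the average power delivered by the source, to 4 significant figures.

X_L = ωL = 97.01 Ω
Parallel: admittances add. Y = 1/R + 1/(jωL)
Y = (0.004167 − j0.01031) S
|Y| = 0.01112 S → |Z| = 1/|Y| = 89.94 Ω, ∠Z = −∠Y = 67.99°
I = V/|Z| = 1.223 A
P = VI cos φ = 110 × 1.223 × cos(67.99°) = 50.42 W

50.42 W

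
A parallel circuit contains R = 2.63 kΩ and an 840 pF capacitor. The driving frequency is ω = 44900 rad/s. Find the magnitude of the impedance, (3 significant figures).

X_C = 1/(ωC) = 26500 Ω
Parallel: admittances add. Y = 1/R + jωC
Y = (0.000380 + j3.77e-05) S
|Y| = 0.000382 S → |Z| = 1/|Y| = 2620 Ω, ∠Z = −∠Y = -5.66°

2620 Ω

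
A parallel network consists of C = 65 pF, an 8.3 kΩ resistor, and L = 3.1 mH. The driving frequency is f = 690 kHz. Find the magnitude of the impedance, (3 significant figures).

4170 Ω

ω = 2πf = 4.335e+06 rad/s
X_L = ωL = 13400 Ω
X_C = 1/(ωC) = 3550 Ω
Parallel: admittances add. Y = 1/R + 1/(jωL) + jωC
Y = (0.000120 + j0.000207) S
|Y| = 0.000240 S → |Z| = 1/|Y| = 4170 Ω, ∠Z = −∠Y = -59.8°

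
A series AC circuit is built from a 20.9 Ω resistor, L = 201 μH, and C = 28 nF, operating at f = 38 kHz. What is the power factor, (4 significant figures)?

ω = 2πf = 238800 rad/s
X_L = ωL = 47.99 Ω
X_C = 1/(ωC) = 149.6 Ω
Net reactance X = X_L − X_C = -101.6 Ω
Z = 20.90 − j101.6 Ω
|Z| = √(20.90² + 101.6²) = 103.7 Ω
∠Z = arctan(-101.6/20.90) = -78.37°
cos φ = cos(-78.37°) = 0.2015

0.2015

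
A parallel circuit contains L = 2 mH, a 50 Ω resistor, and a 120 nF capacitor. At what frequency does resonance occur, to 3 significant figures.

10.3 kHz

ω₀ = 1/√(LC) = 1/√(0.002 × 1.2e-07) = 64550 rad/s
f₀ = ω₀/(2π) = 10.3 kHz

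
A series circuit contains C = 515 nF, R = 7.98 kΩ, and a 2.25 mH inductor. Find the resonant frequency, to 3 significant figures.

4.68 kHz

ω₀ = 1/√(LC) = 1/√(0.00225 × 5.15e-07) = 29380 rad/s
f₀ = ω₀/(2π) = 4.68 kHz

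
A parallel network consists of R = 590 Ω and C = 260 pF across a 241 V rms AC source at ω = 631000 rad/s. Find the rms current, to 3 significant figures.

410 mA

X_C = 1/(ωC) = 6100 Ω
Parallel: admittances add. Y = 1/R + jωC
Y = (0.00169 + j0.000164) S
|Y| = 0.00170 S → |Z| = 1/|Y| = 587 Ω, ∠Z = −∠Y = -5.53°
I = V/|Z| = 241/587 = 410 mA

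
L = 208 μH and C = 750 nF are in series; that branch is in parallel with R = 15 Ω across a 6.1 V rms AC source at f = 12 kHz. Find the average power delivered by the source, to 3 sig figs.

ω = 2πf = 75400 rad/s
X_L = ωL = 15.7 Ω
X_C = 1/(ωC) = 17.7 Ω
Branch 1: Z₁ = R = 15.0 Ω
Branch 2 (series LC): Z₂ = j(X_L − X_C) = −j2.00 Ω
Parallel: Z = Z₁Z₂/(Z₁+Z₂), |Z| = 1.98 Ω, ∠Z = -82.4°
I = V/|Z| = 3.08 A
P = VI cos φ = 6.1 × 3.08 × cos(-82.4°) = 2.48 W

2.48 W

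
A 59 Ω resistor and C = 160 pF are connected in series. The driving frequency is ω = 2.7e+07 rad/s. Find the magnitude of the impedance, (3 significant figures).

239 Ω

X_C = 1/(ωC) = 231 Ω
Z = 59.0 − j231 Ω
|Z| = √(59.0² + 231²) = 239 Ω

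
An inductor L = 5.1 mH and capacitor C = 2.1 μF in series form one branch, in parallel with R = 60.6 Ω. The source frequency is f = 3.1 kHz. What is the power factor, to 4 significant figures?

0.7774

ω = 2πf = 19480 rad/s
X_L = ωL = 99.34 Ω
X_C = 1/(ωC) = 24.45 Ω
Branch 1: Z₁ = R = 60.60 Ω
Branch 2 (series LC): Z₂ = j(X_L − X_C) = j74.89 Ω
Parallel: Z = Z₁Z₂/(Z₁+Z₂), |Z| = 47.11 Ω, ∠Z = 38.98°
cos φ = cos(38.98°) = 0.7774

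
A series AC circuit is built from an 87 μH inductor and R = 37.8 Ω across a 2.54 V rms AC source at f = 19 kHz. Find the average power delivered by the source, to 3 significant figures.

159 mW

ω = 2πf = 119400 rad/s
X_L = ωL = 10.4 Ω
Z = 37.8 + j10.4 Ω
|Z| = √(37.8² + 10.4²) = 39.2 Ω
∠Z = arctan(10.4/37.8) = 15.4°
I = V/|Z| = 64.8 mA
P = VI cos φ = 2.54 × 0.0648 × cos(15.4°) = 159 mW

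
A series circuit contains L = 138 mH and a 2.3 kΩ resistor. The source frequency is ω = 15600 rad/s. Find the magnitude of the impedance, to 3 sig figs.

X_L = ωL = 2150 Ω
Z = 2300 + j2150 Ω
|Z| = √(2300² + 2150²) = 3150 Ω

3150 Ω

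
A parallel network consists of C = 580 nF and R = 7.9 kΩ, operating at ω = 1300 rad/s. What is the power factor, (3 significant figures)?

0.166

X_C = 1/(ωC) = 1330 Ω
Parallel: admittances add. Y = 1/R + jωC
Y = (0.000127 + j0.000754) S
|Y| = 0.000765 S → |Z| = 1/|Y| = 1310 Ω, ∠Z = −∠Y = -80.5°
cos φ = cos(-80.5°) = 0.166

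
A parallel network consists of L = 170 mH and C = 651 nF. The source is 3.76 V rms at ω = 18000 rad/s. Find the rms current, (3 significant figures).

42.8 mA

X_L = ωL = 3060 Ω
X_C = 1/(ωC) = 85.3 Ω
Parallel: admittances add. Y = 1/(jωL) + jωC
Y = (0 + j0.0114) S
|Y| = 0.0114 S → |Z| = 1/|Y| = 87.8 Ω, ∠Z = −∠Y = -90.0°
I = V/|Z| = 3.76/87.8 = 42.8 mA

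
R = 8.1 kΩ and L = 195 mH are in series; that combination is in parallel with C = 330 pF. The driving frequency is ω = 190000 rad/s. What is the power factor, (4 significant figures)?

X_L = ωL = 37050 Ω
X_C = 1/(ωC) = 15950 Ω
Branch 1 (R+jX_L): Z₁ = 8100 + j37050 Ω, |Z₁| = 37930 Ω
Branch 2 (−jX_C): Z₂ = −j15950 Ω
Parallel: Z = Z₁Z₂/(Z₁+Z₂), |Z| = 26760 Ω, ∠Z = -81.33°
cos φ = cos(-81.33°) = 0.1507

0.1507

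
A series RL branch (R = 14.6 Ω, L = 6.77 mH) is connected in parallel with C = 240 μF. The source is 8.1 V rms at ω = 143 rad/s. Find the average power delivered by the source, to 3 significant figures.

4.47 W

X_L = ωL = 0.968 Ω
X_C = 1/(ωC) = 29.1 Ω
Branch 1 (R+jX_L): Z₁ = 14.6 + j0.968 Ω, |Z₁| = 14.6 Ω
Branch 2 (−jX_C): Z₂ = −j29.1 Ω
Parallel: Z = Z₁Z₂/(Z₁+Z₂), |Z| = 13.4 Ω, ∠Z = -23.6°
I = V/|Z| = 603 mA
P = VI cos φ = 8.1 × 0.603 × cos(-23.6°) = 4.47 W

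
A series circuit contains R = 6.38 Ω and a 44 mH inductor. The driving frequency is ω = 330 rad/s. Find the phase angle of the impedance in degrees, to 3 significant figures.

X_L = ωL = 14.5 Ω
Z = 6.38 + j14.5 Ω
|Z| = √(6.38² + 14.5²) = 15.9 Ω
∠Z = arctan(14.5/6.38) = 66.3°

66.3°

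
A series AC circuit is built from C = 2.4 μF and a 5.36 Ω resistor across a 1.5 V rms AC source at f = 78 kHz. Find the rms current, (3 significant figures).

ω = 2πf = 490100 rad/s
X_C = 1/(ωC) = 0.850 Ω
Z = 5.36 − j0.850 Ω
|Z| = √(5.36² + 0.850²) = 5.43 Ω
I = V/|Z| = 1.5/5.43 = 276 mA

276 mA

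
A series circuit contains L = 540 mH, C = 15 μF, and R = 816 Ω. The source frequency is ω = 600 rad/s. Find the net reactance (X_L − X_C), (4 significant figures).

212.9 Ω

X_L = ωL = 324.0 Ω
X_C = 1/(ωC) = 111.1 Ω
X = 324.0 − 111.1 = 212.9 Ω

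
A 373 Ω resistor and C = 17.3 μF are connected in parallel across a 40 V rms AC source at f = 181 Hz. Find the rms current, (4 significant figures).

794.3 mA

ω = 2πf = 1137 rad/s
X_C = 1/(ωC) = 50.83 Ω
Parallel: admittances add. Y = 1/R + jωC
Y = (0.002681 + j0.01967) S
|Y| = 0.01986 S → |Z| = 1/|Y| = 50.36 Ω, ∠Z = −∠Y = -82.24°
I = V/|Z| = 40/50.36 = 794.3 mA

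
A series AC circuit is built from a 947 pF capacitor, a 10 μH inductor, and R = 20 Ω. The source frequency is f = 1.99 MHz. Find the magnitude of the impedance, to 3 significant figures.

ω = 2πf = 1.25e+07 rad/s
X_L = ωL = 125 Ω
X_C = 1/(ωC) = 84.5 Ω
Net reactance X = X_L − X_C = 40.6 Ω
Z = 20.0 + j40.6 Ω
|Z| = √(20.0² + 40.6²) = 45.2 Ω

45.2 Ω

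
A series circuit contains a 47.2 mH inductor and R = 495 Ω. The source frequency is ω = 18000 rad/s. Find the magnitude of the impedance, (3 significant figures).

983 Ω

X_L = ωL = 850 Ω
Z = 495 + j850 Ω
|Z| = √(495² + 850²) = 983 Ω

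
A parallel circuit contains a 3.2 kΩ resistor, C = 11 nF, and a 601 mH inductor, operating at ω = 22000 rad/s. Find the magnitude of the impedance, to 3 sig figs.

X_L = ωL = 13200 Ω
X_C = 1/(ωC) = 4130 Ω
Parallel: admittances add. Y = 1/R + 1/(jωL) + jωC
Y = (0.000313 + j0.000166) S
|Y| = 0.000354 S → |Z| = 1/|Y| = 2820 Ω, ∠Z = −∠Y = -28.0°

2820 Ω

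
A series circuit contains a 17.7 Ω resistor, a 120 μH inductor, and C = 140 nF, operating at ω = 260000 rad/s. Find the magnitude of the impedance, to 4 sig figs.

18.09 Ω

X_L = ωL = 31.20 Ω
X_C = 1/(ωC) = 27.47 Ω
Net reactance X = X_L − X_C = 3.727 Ω
Z = 17.70 + j3.727 Ω
|Z| = √(17.70² + 3.727²) = 18.09 Ω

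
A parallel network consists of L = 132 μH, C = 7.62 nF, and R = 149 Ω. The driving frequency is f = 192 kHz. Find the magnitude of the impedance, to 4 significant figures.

136.7 Ω

ω = 2πf = 1.206e+06 rad/s
X_L = ωL = 159.2 Ω
X_C = 1/(ωC) = 108.8 Ω
Parallel: admittances add. Y = 1/R + 1/(jωL) + jωC
Y = (0.006711 + j0.002913) S
|Y| = 0.007316 S → |Z| = 1/|Y| = 136.7 Ω, ∠Z = −∠Y = -23.46°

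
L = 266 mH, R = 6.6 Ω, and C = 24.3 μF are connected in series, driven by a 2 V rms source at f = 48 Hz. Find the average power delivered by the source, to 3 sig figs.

8.24 mW

ω = 2πf = 301.6 rad/s
X_L = ωL = 80.2 Ω
X_C = 1/(ωC) = 136 Ω
Net reactance X = X_L − X_C = -56.2 Ω
Z = 6.60 − j56.2 Ω
|Z| = √(6.60² + 56.2²) = 56.6 Ω
∠Z = arctan(-56.2/6.60) = -83.3°
I = V/|Z| = 35.3 mA
P = VI cos φ = 2 × 0.0353 × cos(-83.3°) = 8.24 mW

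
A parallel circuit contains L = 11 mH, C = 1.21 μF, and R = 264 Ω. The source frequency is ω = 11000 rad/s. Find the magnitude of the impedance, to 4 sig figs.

X_L = ωL = 121.0 Ω
X_C = 1/(ωC) = 75.13 Ω
Parallel: admittances add. Y = 1/R + 1/(jωL) + jωC
Y = (0.003788 + j0.005046) S
|Y| = 0.006309 S → |Z| = 1/|Y| = 158.5 Ω, ∠Z = −∠Y = -53.10°

158.5 Ω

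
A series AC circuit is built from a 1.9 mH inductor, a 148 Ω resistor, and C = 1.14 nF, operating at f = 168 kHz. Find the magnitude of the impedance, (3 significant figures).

ω = 2πf = 1.056e+06 rad/s
X_L = ωL = 2010 Ω
X_C = 1/(ωC) = 831 Ω
Net reactance X = X_L − X_C = 1170 Ω
Z = 148 + j1170 Ω
|Z| = √(148² + 1170²) = 1180 Ω

1180 Ω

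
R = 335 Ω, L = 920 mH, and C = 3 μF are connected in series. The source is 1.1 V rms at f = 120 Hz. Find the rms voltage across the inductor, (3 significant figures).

ω = 2πf = 754.0 rad/s
X_L = ωL = 694 Ω
X_C = 1/(ωC) = 442 Ω
Net reactance X = X_L − X_C = 252 Ω
Z = 335 + j252 Ω
|Z| = √(335² + 252²) = 419 Ω
I = V/|Z| = 2.63 mA
V_L = I·|Z_L| = 0.00263 × 694 = 1.82 V

1.82 V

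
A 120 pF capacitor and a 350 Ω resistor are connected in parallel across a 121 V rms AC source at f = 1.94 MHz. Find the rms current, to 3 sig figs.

ω = 2πf = 1.219e+07 rad/s
X_C = 1/(ωC) = 684 Ω
Parallel: admittances add. Y = 1/R + jωC
Y = (0.00286 + j0.00146) S
|Y| = 0.00321 S → |Z| = 1/|Y| = 312 Ω, ∠Z = −∠Y = -27.1°
I = V/|Z| = 121/312 = 388 mA

388 mA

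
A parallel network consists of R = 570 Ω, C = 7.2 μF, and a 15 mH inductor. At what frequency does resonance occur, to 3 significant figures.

ω₀ = 1/√(LC) = 1/√(0.015 × 7.2e-06) = 3043 rad/s
f₀ = ω₀/(2π) = 484 Hz

484 Hz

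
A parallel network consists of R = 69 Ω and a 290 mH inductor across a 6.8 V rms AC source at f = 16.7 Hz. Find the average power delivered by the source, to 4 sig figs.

ω = 2πf = 104.9 rad/s
X_L = ωL = 30.43 Ω
Parallel: admittances add. Y = 1/R + 1/(jωL)
Y = (0.01449 − j0.03286) S
|Y| = 0.03592 S → |Z| = 1/|Y| = 27.84 Ω, ∠Z = −∠Y = 66.20°
I = V/|Z| = 244.2 mA
P = VI cos φ = 6.8 × 0.2442 × cos(66.20°) = 670.1 mW

670.1 mW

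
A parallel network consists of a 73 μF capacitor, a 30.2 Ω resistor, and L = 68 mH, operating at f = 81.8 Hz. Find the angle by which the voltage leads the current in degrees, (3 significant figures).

ω = 2πf = 514.0 rad/s
X_L = ωL = 34.9 Ω
X_C = 1/(ωC) = 26.7 Ω
Parallel: admittances add. Y = 1/R + 1/(jωL) + jωC
Y = (0.0331 + j0.00891) S
|Y| = 0.0343 S → |Z| = 1/|Y| = 29.2 Ω, ∠Z = −∠Y = -15.1°

-15.1°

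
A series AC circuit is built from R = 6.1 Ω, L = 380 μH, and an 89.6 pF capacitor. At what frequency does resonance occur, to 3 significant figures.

ω₀ = 1/√(LC) = 1/√(0.00038 × 8.96e-11) = 5.419e+06 rad/s
f₀ = ω₀/(2π) = 863 kHz

863 kHz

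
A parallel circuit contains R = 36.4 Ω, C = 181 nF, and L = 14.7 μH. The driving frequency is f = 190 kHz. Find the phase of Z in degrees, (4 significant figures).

ω = 2πf = 1.194e+06 rad/s
X_L = ωL = 17.55 Ω
X_C = 1/(ωC) = 4.628 Ω
Parallel: admittances add. Y = 1/R + 1/(jωL) + jωC
Y = (0.02747 + j0.1591) S
|Y| = 0.1614 S → |Z| = 1/|Y| = 6.194 Ω, ∠Z = −∠Y = -80.20°

-80.20°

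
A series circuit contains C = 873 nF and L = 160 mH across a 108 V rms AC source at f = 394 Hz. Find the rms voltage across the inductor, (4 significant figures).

ω = 2πf = 2476 rad/s
X_L = ωL = 396.1 Ω
X_C = 1/(ωC) = 462.7 Ω
Net reactance X = X_L − X_C = -66.62 Ω
Z = − j66.62 Ω
|Z| = √(0² + 66.62²) = 66.62 Ω
I = V/|Z| = 1.621 A
V_L = I·|Z_L| = 1.621 × 396.1 = 642.1 V

642.1 V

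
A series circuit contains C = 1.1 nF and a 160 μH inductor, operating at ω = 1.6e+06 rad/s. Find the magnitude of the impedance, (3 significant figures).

X_L = ωL = 256 Ω
X_C = 1/(ωC) = 568 Ω
Net reactance X = X_L − X_C = -312 Ω
Z = − j312 Ω
|Z| = √(0² + 312²) = 312 Ω

312 Ω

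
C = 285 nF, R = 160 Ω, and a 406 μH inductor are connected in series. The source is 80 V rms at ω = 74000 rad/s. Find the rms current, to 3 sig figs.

497 mA

X_L = ωL = 30.0 Ω
X_C = 1/(ωC) = 47.4 Ω
Net reactance X = X_L − X_C = -17.4 Ω
Z = 160 − j17.4 Ω
|Z| = √(160² + 17.4²) = 161 Ω
I = V/|Z| = 80/161 = 497 mA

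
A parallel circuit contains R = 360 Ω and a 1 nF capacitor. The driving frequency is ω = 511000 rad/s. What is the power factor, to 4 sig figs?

0.9835

X_C = 1/(ωC) = 1957 Ω
Parallel: admittances add. Y = 1/R + jωC
Y = (0.002778 + j0.0005110) S
|Y| = 0.002824 S → |Z| = 1/|Y| = 354.1 Ω, ∠Z = −∠Y = -10.42°
cos φ = cos(-10.42°) = 0.9835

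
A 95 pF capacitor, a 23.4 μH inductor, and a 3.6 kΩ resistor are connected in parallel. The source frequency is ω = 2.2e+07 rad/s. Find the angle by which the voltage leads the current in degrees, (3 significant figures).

X_L = ωL = 515 Ω
X_C = 1/(ωC) = 478 Ω
Parallel: admittances add. Y = 1/R + 1/(jωL) + jωC
Y = (0.000278 + j0.000147) S
|Y| = 0.000315 S → |Z| = 1/|Y| = 3180 Ω, ∠Z = −∠Y = -28.0°

-28.0°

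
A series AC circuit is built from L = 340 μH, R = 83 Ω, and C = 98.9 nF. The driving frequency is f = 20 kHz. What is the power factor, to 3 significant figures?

ω = 2πf = 125700 rad/s
X_L = ωL = 42.7 Ω
X_C = 1/(ωC) = 80.5 Ω
Net reactance X = X_L − X_C = -37.7 Ω
Z = 83.0 − j37.7 Ω
|Z| = √(83.0² + 37.7²) = 91.2 Ω
∠Z = arctan(-37.7/83.0) = -24.4°
cos φ = cos(-24.4°) = 0.910

0.910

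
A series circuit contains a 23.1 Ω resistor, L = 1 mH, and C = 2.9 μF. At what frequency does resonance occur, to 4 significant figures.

ω₀ = 1/√(LC) = 1/√(0.001 × 2.9e-06) = 18570 rad/s
f₀ = ω₀/(2π) = 2.955 kHz

2.955 kHz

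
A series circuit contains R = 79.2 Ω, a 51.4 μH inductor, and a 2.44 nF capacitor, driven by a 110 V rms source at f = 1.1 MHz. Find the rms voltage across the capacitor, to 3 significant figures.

ω = 2πf = 6.912e+06 rad/s
X_L = ωL = 355 Ω
X_C = 1/(ωC) = 59.3 Ω
Net reactance X = X_L − X_C = 296 Ω
Z = 79.2 + j296 Ω
|Z| = √(79.2² + 296²) = 306 Ω
I = V/|Z| = 359 mA
V_C = I·|Z_C| = 0.359 × 59.3 = 21.3 V

21.3 V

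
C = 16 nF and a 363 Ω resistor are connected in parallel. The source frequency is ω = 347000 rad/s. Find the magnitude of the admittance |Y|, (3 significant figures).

X_C = 1/(ωC) = 180 Ω
Parallel: admittances add. Y = 1/R + jωC
Y = (0.00275 + j0.00555) S
|Y| = 0.00620 S → |Z| = 1/|Y| = 161 Ω, ∠Z = −∠Y = -63.6°

6.20 mS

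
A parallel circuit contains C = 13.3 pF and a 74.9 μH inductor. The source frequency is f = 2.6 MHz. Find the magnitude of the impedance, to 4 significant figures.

ω = 2πf = 1.634e+07 rad/s
X_L = ωL = 1224 Ω
X_C = 1/(ωC) = 4603 Ω
Parallel: admittances add. Y = 1/(jωL) + jωC
Y = (0 − j0.0006000) S
|Y| = 0.0006000 S → |Z| = 1/|Y| = 1667 Ω, ∠Z = −∠Y = 90.00°

1667 Ω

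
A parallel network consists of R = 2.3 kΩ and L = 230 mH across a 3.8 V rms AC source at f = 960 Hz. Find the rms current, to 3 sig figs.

ω = 2πf = 6032 rad/s
X_L = ωL = 1390 Ω
Parallel: admittances add. Y = 1/R + 1/(jωL)
Y = (0.000435 − j0.000721) S
|Y| = 0.000842 S → |Z| = 1/|Y| = 1190 Ω, ∠Z = −∠Y = 58.9°
I = V/|Z| = 3.8/1190 = 3.20 mA

3.20 mA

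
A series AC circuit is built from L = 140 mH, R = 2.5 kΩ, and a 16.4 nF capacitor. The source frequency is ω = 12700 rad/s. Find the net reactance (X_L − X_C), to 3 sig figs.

-3020 Ω

X_L = ωL = 1780 Ω
X_C = 1/(ωC) = 4800 Ω
X = 1780 − 4800 = -3020 Ω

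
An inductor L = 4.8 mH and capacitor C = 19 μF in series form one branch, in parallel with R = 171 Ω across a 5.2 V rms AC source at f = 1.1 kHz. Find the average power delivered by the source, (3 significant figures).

158 mW

ω = 2πf = 6912 rad/s
X_L = ωL = 33.2 Ω
X_C = 1/(ωC) = 7.62 Ω
Branch 1: Z₁ = R = 171 Ω
Branch 2 (series LC): Z₂ = j(X_L − X_C) = j25.6 Ω
Parallel: Z = Z₁Z₂/(Z₁+Z₂), |Z| = 25.3 Ω, ∠Z = 81.5°
I = V/|Z| = 206 mA
P = VI cos φ = 5.2 × 0.206 × cos(81.5°) = 158 mW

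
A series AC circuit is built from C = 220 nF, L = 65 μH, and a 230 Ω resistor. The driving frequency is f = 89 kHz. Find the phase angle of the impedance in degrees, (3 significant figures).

ω = 2πf = 559200 rad/s
X_L = ωL = 36.3 Ω
X_C = 1/(ωC) = 8.13 Ω
Net reactance X = X_L − X_C = 28.2 Ω
Z = 230 + j28.2 Ω
|Z| = √(230² + 28.2²) = 232 Ω
∠Z = arctan(28.2/230) = 6.99°

6.99°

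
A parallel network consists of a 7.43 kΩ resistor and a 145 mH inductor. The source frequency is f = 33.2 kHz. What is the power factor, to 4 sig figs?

ω = 2πf = 208600 rad/s
X_L = ωL = 30250 Ω
Parallel: admittances add. Y = 1/R + 1/(jωL)
Y = (0.0001346 − j3.306e-05) S
|Y| = 0.0001386 S → |Z| = 1/|Y| = 7215 Ω, ∠Z = −∠Y = 13.80°
cos φ = cos(13.80°) = 0.9711

0.9711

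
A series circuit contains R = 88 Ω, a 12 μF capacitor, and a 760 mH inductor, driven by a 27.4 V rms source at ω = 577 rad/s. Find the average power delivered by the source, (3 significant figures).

701 mW

X_L = ωL = 439 Ω
X_C = 1/(ωC) = 144 Ω
Net reactance X = X_L − X_C = 294 Ω
Z = 88.0 + j294 Ω
|Z| = √(88.0² + 294²) = 307 Ω
∠Z = arctan(294/88.0) = 73.3°
I = V/|Z| = 89.3 mA
P = VI cos φ = 27.4 × 0.0893 × cos(73.3°) = 701 mW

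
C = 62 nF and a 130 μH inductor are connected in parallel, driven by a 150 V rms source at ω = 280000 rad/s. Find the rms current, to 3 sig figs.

X_L = ωL = 36.4 Ω
X_C = 1/(ωC) = 57.6 Ω
Parallel: admittances add. Y = 1/(jωL) + jωC
Y = (0 − j0.0101) S
|Y| = 0.0101 S → |Z| = 1/|Y| = 98.9 Ω, ∠Z = −∠Y = 90.0°
I = V/|Z| = 150/98.9 = 1.52 A

1.52 A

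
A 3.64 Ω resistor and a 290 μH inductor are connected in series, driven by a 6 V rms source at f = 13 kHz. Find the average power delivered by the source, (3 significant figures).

228 mW

ω = 2πf = 81680 rad/s
X_L = ωL = 23.7 Ω
Z = 3.64 + j23.7 Ω
|Z| = √(3.64² + 23.7²) = 24.0 Ω
∠Z = arctan(23.7/3.64) = 81.3°
I = V/|Z| = 250 mA
P = VI cos φ = 6 × 0.250 × cos(81.3°) = 228 mW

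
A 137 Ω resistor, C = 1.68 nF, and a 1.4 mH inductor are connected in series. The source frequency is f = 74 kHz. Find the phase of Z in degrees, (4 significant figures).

-77.72°

ω = 2πf = 465000 rad/s
X_L = ωL = 650.9 Ω
X_C = 1/(ωC) = 1280 Ω
Net reactance X = X_L − X_C = -629.3 Ω
Z = 137.0 − j629.3 Ω
|Z| = √(137.0² + 629.3²) = 644.0 Ω
∠Z = arctan(-629.3/137.0) = -77.72°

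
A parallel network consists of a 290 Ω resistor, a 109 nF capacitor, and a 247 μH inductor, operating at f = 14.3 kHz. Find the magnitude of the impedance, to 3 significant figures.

ω = 2πf = 89850 rad/s
X_L = ωL = 22.2 Ω
X_C = 1/(ωC) = 102 Ω
Parallel: admittances add. Y = 1/R + 1/(jωL) + jωC
Y = (0.00345 − j0.0353) S
|Y| = 0.0354 S → |Z| = 1/|Y| = 28.2 Ω, ∠Z = −∠Y = 84.4°

28.2 Ω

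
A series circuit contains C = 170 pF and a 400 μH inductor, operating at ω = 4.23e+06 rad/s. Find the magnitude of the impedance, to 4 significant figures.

301.4 Ω

X_L = ωL = 1692 Ω
X_C = 1/(ωC) = 1391 Ω
Net reactance X = X_L − X_C = 301.4 Ω
Z = j301.4 Ω
|Z| = √(0² + 301.4²) = 301.4 Ω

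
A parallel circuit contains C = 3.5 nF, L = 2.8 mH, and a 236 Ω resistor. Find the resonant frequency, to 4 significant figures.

ω₀ = 1/√(LC) = 1/√(0.0028 × 3.5e-09) = 319400 rad/s
f₀ = ω₀/(2π) = 50.84 kHz

50.84 kHz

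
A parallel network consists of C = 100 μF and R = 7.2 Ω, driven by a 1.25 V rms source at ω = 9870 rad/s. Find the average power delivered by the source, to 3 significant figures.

X_C = 1/(ωC) = 1.01 Ω
Parallel: admittances add. Y = 1/R + jωC
Y = (0.139 + j0.987) S
|Y| = 0.997 S → |Z| = 1/|Y| = 1.00 Ω, ∠Z = −∠Y = -82.0°
I = V/|Z| = 1.25 A
P = VI cos φ = 1.25 × 1.25 × cos(-82.0°) = 217 mW

217 mW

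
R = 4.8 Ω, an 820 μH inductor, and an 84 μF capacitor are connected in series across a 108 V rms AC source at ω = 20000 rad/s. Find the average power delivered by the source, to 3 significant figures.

205 W

X_L = ωL = 16.4 Ω
X_C = 1/(ωC) = 0.595 Ω
Net reactance X = X_L − X_C = 15.8 Ω
Z = 4.80 + j15.8 Ω
|Z| = √(4.80² + 15.8²) = 16.5 Ω
∠Z = arctan(15.8/4.80) = 73.1°
I = V/|Z| = 6.54 A
P = VI cos φ = 108 × 6.54 × cos(73.1°) = 205 W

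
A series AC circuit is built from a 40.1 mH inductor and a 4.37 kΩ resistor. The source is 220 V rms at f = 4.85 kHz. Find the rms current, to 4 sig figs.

ω = 2πf = 30470 rad/s
X_L = ωL = 1222 Ω
Z = 4370 + j1222 Ω
|Z| = √(4370² + 1222²) = 4538 Ω
I = V/|Z| = 220/4538 = 48.48 mA

48.48 mA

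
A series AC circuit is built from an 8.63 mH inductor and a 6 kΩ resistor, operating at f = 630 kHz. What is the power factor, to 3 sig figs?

0.173

ω = 2πf = 3.958e+06 rad/s
X_L = ωL = 34200 Ω
Z = 6000 + j34200 Ω
|Z| = √(6000² + 34200²) = 34700 Ω
∠Z = arctan(34200/6000) = 80.0°
cos φ = cos(80.0°) = 0.173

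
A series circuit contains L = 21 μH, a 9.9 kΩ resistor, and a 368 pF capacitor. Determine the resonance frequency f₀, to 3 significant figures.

1.81 MHz

ω₀ = 1/√(LC) = 1/√(2.1e-05 × 3.68e-10) = 1.138e+07 rad/s
f₀ = ω₀/(2π) = 1.81 MHz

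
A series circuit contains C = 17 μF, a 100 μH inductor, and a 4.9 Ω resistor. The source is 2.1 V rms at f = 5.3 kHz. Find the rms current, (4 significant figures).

408.3 mA

ω = 2πf = 33300 rad/s
X_L = ωL = 3.330 Ω
X_C = 1/(ωC) = 1.766 Ω
Net reactance X = X_L − X_C = 1.564 Ω
Z = 4.900 + j1.564 Ω
|Z| = √(4.900² + 1.564²) = 5.143 Ω
I = V/|Z| = 2.1/5.143 = 408.3 mA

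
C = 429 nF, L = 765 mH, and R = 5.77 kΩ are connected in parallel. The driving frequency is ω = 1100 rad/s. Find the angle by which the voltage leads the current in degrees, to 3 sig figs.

76.4°

X_L = ωL = 842 Ω
X_C = 1/(ωC) = 2120 Ω
Parallel: admittances add. Y = 1/R + 1/(jωL) + jωC
Y = (0.000173 − j0.000716) S
|Y| = 0.000737 S → |Z| = 1/|Y| = 1360 Ω, ∠Z = −∠Y = 76.4°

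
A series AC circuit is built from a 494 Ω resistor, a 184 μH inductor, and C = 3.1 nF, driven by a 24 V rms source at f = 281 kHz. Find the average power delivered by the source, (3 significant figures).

ω = 2πf = 1.766e+06 rad/s
X_L = ωL = 325 Ω
X_C = 1/(ωC) = 183 Ω
Net reactance X = X_L − X_C = 142 Ω
Z = 494 + j142 Ω
|Z| = √(494² + 142²) = 514 Ω
∠Z = arctan(142/494) = 16.1°
I = V/|Z| = 46.7 mA
P = VI cos φ = 24 × 0.0467 × cos(16.1°) = 1.08 W

1.08 W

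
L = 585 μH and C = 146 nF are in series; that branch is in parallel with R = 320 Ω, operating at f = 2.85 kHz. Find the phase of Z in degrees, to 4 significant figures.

ω = 2πf = 17910 rad/s
X_L = ωL = 10.48 Ω
X_C = 1/(ωC) = 382.5 Ω
Branch 1: Z₁ = R = 320.0 Ω
Branch 2 (series LC): Z₂ = j(X_L − X_C) = −j372.0 Ω
Parallel: Z = Z₁Z₂/(Z₁+Z₂), |Z| = 242.6 Ω, ∠Z = -40.70°

-40.70°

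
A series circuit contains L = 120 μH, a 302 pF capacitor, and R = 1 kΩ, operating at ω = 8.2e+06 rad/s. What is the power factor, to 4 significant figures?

0.8650

X_L = ωL = 984.0 Ω
X_C = 1/(ωC) = 403.8 Ω
Net reactance X = X_L − X_C = 580.2 Ω
Z = 1000 + j580.2 Ω
|Z| = √(1000² + 580.2²) = 1156 Ω
∠Z = arctan(580.2/1000) = 30.12°
cos φ = cos(30.12°) = 0.8650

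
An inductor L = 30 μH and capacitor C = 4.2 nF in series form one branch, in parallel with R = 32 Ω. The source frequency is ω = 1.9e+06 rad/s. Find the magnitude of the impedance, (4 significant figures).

X_L = ωL = 57.00 Ω
X_C = 1/(ωC) = 125.3 Ω
Branch 1: Z₁ = R = 32.00 Ω
Branch 2 (series LC): Z₂ = j(X_L − X_C) = −j68.31 Ω
Parallel: Z = Z₁Z₂/(Z₁+Z₂), |Z| = 28.98 Ω, ∠Z = -25.10°

28.98 Ω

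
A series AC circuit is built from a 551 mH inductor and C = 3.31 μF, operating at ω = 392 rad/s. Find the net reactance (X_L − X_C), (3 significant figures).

X_L = ωL = 216 Ω
X_C = 1/(ωC) = 771 Ω
X = 216 − 771 = -555 Ω

-555 Ω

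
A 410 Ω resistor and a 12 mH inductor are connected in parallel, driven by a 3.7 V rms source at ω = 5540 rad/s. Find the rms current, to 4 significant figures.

X_L = ωL = 66.48 Ω
Parallel: admittances add. Y = 1/R + 1/(jωL)
Y = (0.002439 − j0.01504) S
|Y| = 0.01524 S → |Z| = 1/|Y| = 65.62 Ω, ∠Z = −∠Y = 80.79°
I = V/|Z| = 3.7/65.62 = 56.38 mA

56.38 mA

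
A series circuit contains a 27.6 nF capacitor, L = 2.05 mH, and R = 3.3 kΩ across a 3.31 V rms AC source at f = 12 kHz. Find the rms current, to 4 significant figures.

998.2 μA

ω = 2πf = 75400 rad/s
X_L = ωL = 154.6 Ω
X_C = 1/(ωC) = 480.5 Ω
Net reactance X = X_L − X_C = -326.0 Ω
Z = 3300 − j326.0 Ω
|Z| = √(3300² + 326.0²) = 3316 Ω
I = V/|Z| = 3.31/3316 = 998.2 μA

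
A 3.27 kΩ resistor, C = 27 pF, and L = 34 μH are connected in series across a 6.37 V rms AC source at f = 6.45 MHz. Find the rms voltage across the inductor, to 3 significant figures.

ω = 2πf = 4.053e+07 rad/s
X_L = ωL = 1380 Ω
X_C = 1/(ωC) = 914 Ω
Net reactance X = X_L − X_C = 464 Ω
Z = 3270 + j464 Ω
|Z| = √(3270² + 464²) = 3300 Ω
I = V/|Z| = 1.93 mA
V_L = I·|Z_L| = 0.00193 × 1380 = 2.66 V

2.66 V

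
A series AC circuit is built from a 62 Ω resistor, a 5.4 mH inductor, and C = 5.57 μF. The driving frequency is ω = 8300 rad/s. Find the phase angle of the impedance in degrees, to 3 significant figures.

X_L = ωL = 44.8 Ω
X_C = 1/(ωC) = 21.6 Ω
Net reactance X = X_L − X_C = 23.2 Ω
Z = 62.0 + j23.2 Ω
|Z| = √(62.0² + 23.2²) = 66.2 Ω
∠Z = arctan(23.2/62.0) = 20.5°

20.5°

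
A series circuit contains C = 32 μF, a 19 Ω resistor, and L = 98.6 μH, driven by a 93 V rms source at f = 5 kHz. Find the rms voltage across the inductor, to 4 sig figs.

15.07 V

ω = 2πf = 31420 rad/s
X_L = ωL = 3.098 Ω
X_C = 1/(ωC) = 0.9947 Ω
Net reactance X = X_L − X_C = 2.103 Ω
Z = 19.00 + j2.103 Ω
|Z| = √(19.00² + 2.103²) = 19.12 Ω
I = V/|Z| = 4.865 A
V_L = I·|Z_L| = 4.865 × 3.098 = 15.07 V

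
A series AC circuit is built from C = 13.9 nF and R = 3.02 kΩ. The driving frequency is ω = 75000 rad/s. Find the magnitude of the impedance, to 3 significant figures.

3170 Ω

X_C = 1/(ωC) = 959 Ω
Z = 3020 − j959 Ω
|Z| = √(3020² + 959²) = 3170 Ω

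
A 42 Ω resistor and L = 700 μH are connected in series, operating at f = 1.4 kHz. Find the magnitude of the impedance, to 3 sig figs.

42.4 Ω

ω = 2πf = 8796 rad/s
X_L = ωL = 6.16 Ω
Z = 42.0 + j6.16 Ω
|Z| = √(42.0² + 6.16²) = 42.4 Ω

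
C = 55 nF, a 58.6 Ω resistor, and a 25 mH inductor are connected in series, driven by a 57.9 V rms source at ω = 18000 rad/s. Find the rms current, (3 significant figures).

X_L = ωL = 450 Ω
X_C = 1/(ωC) = 1010 Ω
Net reactance X = X_L − X_C = -560 Ω
Z = 58.6 − j560 Ω
|Z| = √(58.6² + 560²) = 563 Ω
I = V/|Z| = 57.9/563 = 103 mA

103 mA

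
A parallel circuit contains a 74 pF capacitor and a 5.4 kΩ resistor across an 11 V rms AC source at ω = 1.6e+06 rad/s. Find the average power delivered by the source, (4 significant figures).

22.41 mW

X_C = 1/(ωC) = 8446 Ω
Parallel: admittances add. Y = 1/R + jωC
Y = (0.0001852 + j0.0001184) S
|Y| = 0.0002198 S → |Z| = 1/|Y| = 4550 Ω, ∠Z = −∠Y = -32.59°
I = V/|Z| = 2.418 mA
P = VI cos φ = 11 × 0.002418 × cos(-32.59°) = 22.41 mW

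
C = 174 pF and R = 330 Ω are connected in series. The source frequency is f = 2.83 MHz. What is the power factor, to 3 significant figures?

ω = 2πf = 1.778e+07 rad/s
X_C = 1/(ωC) = 323 Ω
Z = 330 − j323 Ω
|Z| = √(330² + 323²) = 462 Ω
∠Z = arctan(-323/330) = -44.4°
cos φ = cos(-44.4°) = 0.714

0.714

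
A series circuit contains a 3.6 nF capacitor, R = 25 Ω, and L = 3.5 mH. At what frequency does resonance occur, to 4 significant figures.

ω₀ = 1/√(LC) = 1/√(0.0035 × 3.6e-09) = 281700 rad/s
f₀ = ω₀/(2π) = 44.84 kHz

44.84 kHz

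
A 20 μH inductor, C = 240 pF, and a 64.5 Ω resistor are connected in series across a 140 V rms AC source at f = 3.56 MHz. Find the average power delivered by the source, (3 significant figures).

17.5 W

ω = 2πf = 2.237e+07 rad/s
X_L = ωL = 447 Ω
X_C = 1/(ωC) = 186 Ω
Net reactance X = X_L − X_C = 261 Ω
Z = 64.5 + j261 Ω
|Z| = √(64.5² + 261²) = 269 Ω
∠Z = arctan(261/64.5) = 76.1°
I = V/|Z| = 521 mA
P = VI cos φ = 140 × 0.521 × cos(76.1°) = 17.5 W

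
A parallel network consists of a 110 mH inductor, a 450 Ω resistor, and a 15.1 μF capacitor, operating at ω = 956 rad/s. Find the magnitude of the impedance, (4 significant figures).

X_L = ωL = 105.2 Ω
X_C = 1/(ωC) = 69.27 Ω
Parallel: admittances add. Y = 1/R + 1/(jωL) + jωC
Y = (0.002222 + j0.004926) S
|Y| = 0.005404 S → |Z| = 1/|Y| = 185.0 Ω, ∠Z = −∠Y = -65.72°

185.0 Ω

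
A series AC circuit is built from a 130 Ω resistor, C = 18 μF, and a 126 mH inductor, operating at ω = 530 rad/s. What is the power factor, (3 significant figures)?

X_L = ωL = 66.8 Ω
X_C = 1/(ωC) = 105 Ω
Net reactance X = X_L − X_C = -38.0 Ω
Z = 130 − j38.0 Ω
|Z| = √(130² + 38.0²) = 135 Ω
∠Z = arctan(-38.0/130) = -16.3°
cos φ = cos(-16.3°) = 0.960

0.960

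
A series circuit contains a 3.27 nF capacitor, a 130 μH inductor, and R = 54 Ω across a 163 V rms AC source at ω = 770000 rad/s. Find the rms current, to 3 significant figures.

540 mA

X_L = ωL = 100 Ω
X_C = 1/(ωC) = 397 Ω
Net reactance X = X_L − X_C = -297 Ω
Z = 54.0 − j297 Ω
|Z| = √(54.0² + 297²) = 302 Ω
I = V/|Z| = 163/302 = 540 mA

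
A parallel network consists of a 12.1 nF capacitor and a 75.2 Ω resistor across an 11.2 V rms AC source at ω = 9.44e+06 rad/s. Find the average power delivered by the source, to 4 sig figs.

X_C = 1/(ωC) = 8.755 Ω
Parallel: admittances add. Y = 1/R + jωC
Y = (0.01330 + j0.1142) S
|Y| = 0.1150 S → |Z| = 1/|Y| = 8.696 Ω, ∠Z = −∠Y = -83.36°
I = V/|Z| = 1.288 A
P = VI cos φ = 11.2 × 1.288 × cos(-83.36°) = 1.668 W

1.668 W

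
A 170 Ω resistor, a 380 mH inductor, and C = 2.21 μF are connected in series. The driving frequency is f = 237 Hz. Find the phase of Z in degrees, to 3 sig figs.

ω = 2πf = 1489 rad/s
X_L = ωL = 566 Ω
X_C = 1/(ωC) = 304 Ω
Net reactance X = X_L − X_C = 262 Ω
Z = 170 + j262 Ω
|Z| = √(170² + 262²) = 312 Ω
∠Z = arctan(262/170) = 57.0°

57.0°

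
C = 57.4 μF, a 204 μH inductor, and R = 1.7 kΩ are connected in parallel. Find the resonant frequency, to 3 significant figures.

1.47 kHz

ω₀ = 1/√(LC) = 1/√(0.000204 × 5.74e-05) = 9241 rad/s
f₀ = ω₀/(2π) = 1.47 kHz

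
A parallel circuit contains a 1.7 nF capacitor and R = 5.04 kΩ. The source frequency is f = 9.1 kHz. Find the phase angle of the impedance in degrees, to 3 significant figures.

-26.1°

ω = 2πf = 57180 rad/s
X_C = 1/(ωC) = 10300 Ω
Parallel: admittances add. Y = 1/R + jωC
Y = (0.000198 + j9.72e-05) S
|Y| = 0.000221 S → |Z| = 1/|Y| = 4530 Ω, ∠Z = −∠Y = -26.1°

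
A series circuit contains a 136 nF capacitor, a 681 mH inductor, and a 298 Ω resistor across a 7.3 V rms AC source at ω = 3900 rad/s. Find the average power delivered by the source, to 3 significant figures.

X_L = ωL = 2660 Ω
X_C = 1/(ωC) = 1890 Ω
Net reactance X = X_L − X_C = 771 Ω
Z = 298 + j771 Ω
|Z| = √(298² + 771²) = 826 Ω
∠Z = arctan(771/298) = 68.9°
I = V/|Z| = 8.84 mA
P = VI cos φ = 7.3 × 0.00884 × cos(68.9°) = 23.3 mW

23.3 mW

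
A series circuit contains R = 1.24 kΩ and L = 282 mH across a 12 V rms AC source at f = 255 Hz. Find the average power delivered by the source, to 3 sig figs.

103 mW

ω = 2πf = 1602 rad/s
X_L = ωL = 452 Ω
Z = 1240 + j452 Ω
|Z| = √(1240² + 452²) = 1320 Ω
∠Z = arctan(452/1240) = 20.0°
I = V/|Z| = 9.09 mA
P = VI cos φ = 12 × 0.00909 × cos(20.0°) = 103 mW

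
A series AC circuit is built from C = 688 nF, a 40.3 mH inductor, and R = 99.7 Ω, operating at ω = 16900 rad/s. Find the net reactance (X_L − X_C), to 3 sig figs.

595 Ω

X_L = ωL = 681 Ω
X_C = 1/(ωC) = 86.0 Ω
X = 681 − 86.0 = 595 Ω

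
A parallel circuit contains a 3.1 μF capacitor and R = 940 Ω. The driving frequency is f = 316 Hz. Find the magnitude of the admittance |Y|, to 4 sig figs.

6.246 mS

ω = 2πf = 1985 rad/s
X_C = 1/(ωC) = 162.5 Ω
Parallel: admittances add. Y = 1/R + jωC
Y = (0.001064 + j0.006155) S
|Y| = 0.006246 S → |Z| = 1/|Y| = 160.1 Ω, ∠Z = −∠Y = -80.19°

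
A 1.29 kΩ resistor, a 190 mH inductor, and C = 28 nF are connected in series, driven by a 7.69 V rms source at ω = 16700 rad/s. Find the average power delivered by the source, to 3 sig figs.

27.9 mW

X_L = ωL = 3170 Ω
X_C = 1/(ωC) = 2140 Ω
Net reactance X = X_L − X_C = 1030 Ω
Z = 1290 + j1030 Ω
|Z| = √(1290² + 1030²) = 1650 Ω
∠Z = arctan(1030/1290) = 38.7°
I = V/|Z| = 4.65 mA
P = VI cos φ = 7.69 × 0.00465 × cos(38.7°) = 27.9 mW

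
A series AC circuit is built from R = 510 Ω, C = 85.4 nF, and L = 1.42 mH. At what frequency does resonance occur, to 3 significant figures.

14.5 kHz

ω₀ = 1/√(LC) = 1/√(0.00142 × 8.54e-08) = 90810 rad/s
f₀ = ω₀/(2π) = 14.5 kHz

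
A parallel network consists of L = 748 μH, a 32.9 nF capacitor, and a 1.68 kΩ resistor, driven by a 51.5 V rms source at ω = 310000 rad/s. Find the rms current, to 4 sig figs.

X_L = ωL = 231.9 Ω
X_C = 1/(ωC) = 98.05 Ω
Parallel: admittances add. Y = 1/R + 1/(jωL) + jωC
Y = (0.0005952 + j0.005886) S
|Y| = 0.005916 S → |Z| = 1/|Y| = 169.0 Ω, ∠Z = −∠Y = -84.23°
I = V/|Z| = 51.5/169.0 = 304.7 mA

304.7 mA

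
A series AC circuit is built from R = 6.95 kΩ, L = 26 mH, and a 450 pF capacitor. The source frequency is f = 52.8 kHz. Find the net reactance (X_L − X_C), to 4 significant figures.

1927 Ω

ω = 2πf = 331800 rad/s
X_L = ωL = 8626 Ω
X_C = 1/(ωC) = 6698 Ω
X = 8626 − 6698 = 1927 Ω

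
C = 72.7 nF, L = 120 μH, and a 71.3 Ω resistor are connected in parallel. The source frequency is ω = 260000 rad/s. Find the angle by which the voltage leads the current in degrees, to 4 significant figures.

43.15°

X_L = ωL = 31.20 Ω
X_C = 1/(ωC) = 52.90 Ω
Parallel: admittances add. Y = 1/R + 1/(jωL) + jωC
Y = (0.01403 − j0.01315) S
|Y| = 0.01923 S → |Z| = 1/|Y| = 52.01 Ω, ∠Z = −∠Y = 43.15°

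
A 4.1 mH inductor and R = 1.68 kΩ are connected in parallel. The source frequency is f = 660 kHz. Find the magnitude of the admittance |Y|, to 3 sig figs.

598 μS

ω = 2πf = 4.147e+06 rad/s
X_L = ωL = 17000 Ω
Parallel: admittances add. Y = 1/R + 1/(jωL)
Y = (0.000595 − j5.88e-05) S
|Y| = 0.000598 S → |Z| = 1/|Y| = 1670 Ω, ∠Z = −∠Y = 5.64°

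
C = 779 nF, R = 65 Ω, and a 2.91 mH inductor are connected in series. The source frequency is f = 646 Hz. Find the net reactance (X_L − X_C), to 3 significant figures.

ω = 2πf = 4059 rad/s
X_L = ωL = 11.8 Ω
X_C = 1/(ωC) = 316 Ω
X = 11.8 − 316 = -304 Ω

-304 Ω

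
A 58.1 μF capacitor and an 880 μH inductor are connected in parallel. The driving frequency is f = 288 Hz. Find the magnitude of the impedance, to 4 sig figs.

ω = 2πf = 1810 rad/s
X_L = ωL = 1.592 Ω
X_C = 1/(ωC) = 9.512 Ω
Parallel: admittances add. Y = 1/(jωL) + jωC
Y = (0 − j0.5228) S
|Y| = 0.5228 S → |Z| = 1/|Y| = 1.913 Ω, ∠Z = −∠Y = 90.00°

1.913 Ω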